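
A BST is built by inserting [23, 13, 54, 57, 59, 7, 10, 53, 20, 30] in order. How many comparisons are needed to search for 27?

Search path for 27: 23 -> 54 -> 53 -> 30
Found: False
Comparisons: 4


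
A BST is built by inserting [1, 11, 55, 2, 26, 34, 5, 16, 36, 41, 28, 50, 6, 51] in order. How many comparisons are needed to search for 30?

Search path for 30: 1 -> 11 -> 55 -> 26 -> 34 -> 28
Found: False
Comparisons: 6


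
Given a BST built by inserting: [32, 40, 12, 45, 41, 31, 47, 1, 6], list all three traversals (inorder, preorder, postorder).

Tree insertion order: [32, 40, 12, 45, 41, 31, 47, 1, 6]
Tree (level-order array): [32, 12, 40, 1, 31, None, 45, None, 6, None, None, 41, 47]
Inorder (L, root, R): [1, 6, 12, 31, 32, 40, 41, 45, 47]
Preorder (root, L, R): [32, 12, 1, 6, 31, 40, 45, 41, 47]
Postorder (L, R, root): [6, 1, 31, 12, 41, 47, 45, 40, 32]


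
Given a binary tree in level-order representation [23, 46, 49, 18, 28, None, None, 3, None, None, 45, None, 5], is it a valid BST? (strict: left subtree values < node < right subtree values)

Level-order array: [23, 46, 49, 18, 28, None, None, 3, None, None, 45, None, 5]
Validate using subtree bounds (lo, hi): at each node, require lo < value < hi,
then recurse left with hi=value and right with lo=value.
Preorder trace (stopping at first violation):
  at node 23 with bounds (-inf, +inf): OK
  at node 46 with bounds (-inf, 23): VIOLATION
Node 46 violates its bound: not (-inf < 46 < 23).
Result: Not a valid BST


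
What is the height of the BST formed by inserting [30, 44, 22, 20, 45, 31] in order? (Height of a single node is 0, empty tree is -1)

Insertion order: [30, 44, 22, 20, 45, 31]
Tree (level-order array): [30, 22, 44, 20, None, 31, 45]
Compute height bottom-up (empty subtree = -1):
  height(20) = 1 + max(-1, -1) = 0
  height(22) = 1 + max(0, -1) = 1
  height(31) = 1 + max(-1, -1) = 0
  height(45) = 1 + max(-1, -1) = 0
  height(44) = 1 + max(0, 0) = 1
  height(30) = 1 + max(1, 1) = 2
Height = 2


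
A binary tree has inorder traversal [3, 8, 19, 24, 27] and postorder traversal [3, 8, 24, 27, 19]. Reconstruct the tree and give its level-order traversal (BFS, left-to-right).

Inorder:   [3, 8, 19, 24, 27]
Postorder: [3, 8, 24, 27, 19]
Algorithm: postorder visits root last, so walk postorder right-to-left;
each value is the root of the current inorder slice — split it at that
value, recurse on the right subtree first, then the left.
Recursive splits:
  root=19; inorder splits into left=[3, 8], right=[24, 27]
  root=27; inorder splits into left=[24], right=[]
  root=24; inorder splits into left=[], right=[]
  root=8; inorder splits into left=[3], right=[]
  root=3; inorder splits into left=[], right=[]
Reconstructed level-order: [19, 8, 27, 3, 24]


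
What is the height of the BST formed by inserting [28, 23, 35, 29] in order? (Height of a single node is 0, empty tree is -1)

Insertion order: [28, 23, 35, 29]
Tree (level-order array): [28, 23, 35, None, None, 29]
Compute height bottom-up (empty subtree = -1):
  height(23) = 1 + max(-1, -1) = 0
  height(29) = 1 + max(-1, -1) = 0
  height(35) = 1 + max(0, -1) = 1
  height(28) = 1 + max(0, 1) = 2
Height = 2


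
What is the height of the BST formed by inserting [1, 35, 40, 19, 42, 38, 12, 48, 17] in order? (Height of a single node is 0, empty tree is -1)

Insertion order: [1, 35, 40, 19, 42, 38, 12, 48, 17]
Tree (level-order array): [1, None, 35, 19, 40, 12, None, 38, 42, None, 17, None, None, None, 48]
Compute height bottom-up (empty subtree = -1):
  height(17) = 1 + max(-1, -1) = 0
  height(12) = 1 + max(-1, 0) = 1
  height(19) = 1 + max(1, -1) = 2
  height(38) = 1 + max(-1, -1) = 0
  height(48) = 1 + max(-1, -1) = 0
  height(42) = 1 + max(-1, 0) = 1
  height(40) = 1 + max(0, 1) = 2
  height(35) = 1 + max(2, 2) = 3
  height(1) = 1 + max(-1, 3) = 4
Height = 4


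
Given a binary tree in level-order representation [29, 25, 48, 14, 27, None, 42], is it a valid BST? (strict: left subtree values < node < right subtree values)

Level-order array: [29, 25, 48, 14, 27, None, 42]
Validate using subtree bounds (lo, hi): at each node, require lo < value < hi,
then recurse left with hi=value and right with lo=value.
Preorder trace (stopping at first violation):
  at node 29 with bounds (-inf, +inf): OK
  at node 25 with bounds (-inf, 29): OK
  at node 14 with bounds (-inf, 25): OK
  at node 27 with bounds (25, 29): OK
  at node 48 with bounds (29, +inf): OK
  at node 42 with bounds (48, +inf): VIOLATION
Node 42 violates its bound: not (48 < 42 < +inf).
Result: Not a valid BST


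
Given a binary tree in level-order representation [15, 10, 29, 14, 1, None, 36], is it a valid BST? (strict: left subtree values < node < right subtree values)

Level-order array: [15, 10, 29, 14, 1, None, 36]
Validate using subtree bounds (lo, hi): at each node, require lo < value < hi,
then recurse left with hi=value and right with lo=value.
Preorder trace (stopping at first violation):
  at node 15 with bounds (-inf, +inf): OK
  at node 10 with bounds (-inf, 15): OK
  at node 14 with bounds (-inf, 10): VIOLATION
Node 14 violates its bound: not (-inf < 14 < 10).
Result: Not a valid BST


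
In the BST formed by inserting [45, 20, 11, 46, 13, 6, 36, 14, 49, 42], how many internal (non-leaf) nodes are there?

Tree built from: [45, 20, 11, 46, 13, 6, 36, 14, 49, 42]
Tree (level-order array): [45, 20, 46, 11, 36, None, 49, 6, 13, None, 42, None, None, None, None, None, 14]
Rule: An internal node has at least one child.
Per-node child counts:
  node 45: 2 child(ren)
  node 20: 2 child(ren)
  node 11: 2 child(ren)
  node 6: 0 child(ren)
  node 13: 1 child(ren)
  node 14: 0 child(ren)
  node 36: 1 child(ren)
  node 42: 0 child(ren)
  node 46: 1 child(ren)
  node 49: 0 child(ren)
Matching nodes: [45, 20, 11, 13, 36, 46]
Count of internal (non-leaf) nodes: 6


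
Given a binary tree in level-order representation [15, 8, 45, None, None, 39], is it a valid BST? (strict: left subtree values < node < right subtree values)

Level-order array: [15, 8, 45, None, None, 39]
Validate using subtree bounds (lo, hi): at each node, require lo < value < hi,
then recurse left with hi=value and right with lo=value.
Preorder trace (stopping at first violation):
  at node 15 with bounds (-inf, +inf): OK
  at node 8 with bounds (-inf, 15): OK
  at node 45 with bounds (15, +inf): OK
  at node 39 with bounds (15, 45): OK
No violation found at any node.
Result: Valid BST


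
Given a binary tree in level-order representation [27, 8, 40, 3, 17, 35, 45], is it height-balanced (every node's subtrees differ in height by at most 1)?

Tree (level-order array): [27, 8, 40, 3, 17, 35, 45]
Definition: a tree is height-balanced if, at every node, |h(left) - h(right)| <= 1 (empty subtree has height -1).
Bottom-up per-node check:
  node 3: h_left=-1, h_right=-1, diff=0 [OK], height=0
  node 17: h_left=-1, h_right=-1, diff=0 [OK], height=0
  node 8: h_left=0, h_right=0, diff=0 [OK], height=1
  node 35: h_left=-1, h_right=-1, diff=0 [OK], height=0
  node 45: h_left=-1, h_right=-1, diff=0 [OK], height=0
  node 40: h_left=0, h_right=0, diff=0 [OK], height=1
  node 27: h_left=1, h_right=1, diff=0 [OK], height=2
All nodes satisfy the balance condition.
Result: Balanced


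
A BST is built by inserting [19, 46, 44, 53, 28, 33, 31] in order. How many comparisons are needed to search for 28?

Search path for 28: 19 -> 46 -> 44 -> 28
Found: True
Comparisons: 4


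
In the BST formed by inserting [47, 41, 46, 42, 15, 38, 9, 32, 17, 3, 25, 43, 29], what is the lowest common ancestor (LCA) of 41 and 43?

Tree insertion order: [47, 41, 46, 42, 15, 38, 9, 32, 17, 3, 25, 43, 29]
Tree (level-order array): [47, 41, None, 15, 46, 9, 38, 42, None, 3, None, 32, None, None, 43, None, None, 17, None, None, None, None, 25, None, 29]
In a BST, the LCA of p=41, q=43 is the first node v on the
root-to-leaf path with p <= v <= q (go left if both < v, right if both > v).
Walk from root:
  at 47: both 41 and 43 < 47, go left
  at 41: 41 <= 41 <= 43, this is the LCA
LCA = 41


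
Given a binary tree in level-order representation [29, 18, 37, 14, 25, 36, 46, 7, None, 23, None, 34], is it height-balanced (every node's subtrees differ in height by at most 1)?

Tree (level-order array): [29, 18, 37, 14, 25, 36, 46, 7, None, 23, None, 34]
Definition: a tree is height-balanced if, at every node, |h(left) - h(right)| <= 1 (empty subtree has height -1).
Bottom-up per-node check:
  node 7: h_left=-1, h_right=-1, diff=0 [OK], height=0
  node 14: h_left=0, h_right=-1, diff=1 [OK], height=1
  node 23: h_left=-1, h_right=-1, diff=0 [OK], height=0
  node 25: h_left=0, h_right=-1, diff=1 [OK], height=1
  node 18: h_left=1, h_right=1, diff=0 [OK], height=2
  node 34: h_left=-1, h_right=-1, diff=0 [OK], height=0
  node 36: h_left=0, h_right=-1, diff=1 [OK], height=1
  node 46: h_left=-1, h_right=-1, diff=0 [OK], height=0
  node 37: h_left=1, h_right=0, diff=1 [OK], height=2
  node 29: h_left=2, h_right=2, diff=0 [OK], height=3
All nodes satisfy the balance condition.
Result: Balanced


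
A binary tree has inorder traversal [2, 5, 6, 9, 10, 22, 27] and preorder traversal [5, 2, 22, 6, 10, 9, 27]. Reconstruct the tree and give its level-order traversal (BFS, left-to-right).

Inorder:  [2, 5, 6, 9, 10, 22, 27]
Preorder: [5, 2, 22, 6, 10, 9, 27]
Algorithm: preorder visits root first, so consume preorder in order;
for each root, split the current inorder slice at that value into
left-subtree inorder and right-subtree inorder, then recurse.
Recursive splits:
  root=5; inorder splits into left=[2], right=[6, 9, 10, 22, 27]
  root=2; inorder splits into left=[], right=[]
  root=22; inorder splits into left=[6, 9, 10], right=[27]
  root=6; inorder splits into left=[], right=[9, 10]
  root=10; inorder splits into left=[9], right=[]
  root=9; inorder splits into left=[], right=[]
  root=27; inorder splits into left=[], right=[]
Reconstructed level-order: [5, 2, 22, 6, 27, 10, 9]


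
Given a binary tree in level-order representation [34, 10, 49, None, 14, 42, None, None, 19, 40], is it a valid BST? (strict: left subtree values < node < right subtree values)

Level-order array: [34, 10, 49, None, 14, 42, None, None, 19, 40]
Validate using subtree bounds (lo, hi): at each node, require lo < value < hi,
then recurse left with hi=value and right with lo=value.
Preorder trace (stopping at first violation):
  at node 34 with bounds (-inf, +inf): OK
  at node 10 with bounds (-inf, 34): OK
  at node 14 with bounds (10, 34): OK
  at node 19 with bounds (14, 34): OK
  at node 49 with bounds (34, +inf): OK
  at node 42 with bounds (34, 49): OK
  at node 40 with bounds (34, 42): OK
No violation found at any node.
Result: Valid BST


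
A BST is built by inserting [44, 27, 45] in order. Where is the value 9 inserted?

Starting tree (level order): [44, 27, 45]
Insertion path: 44 -> 27
Result: insert 9 as left child of 27
Final tree (level order): [44, 27, 45, 9]


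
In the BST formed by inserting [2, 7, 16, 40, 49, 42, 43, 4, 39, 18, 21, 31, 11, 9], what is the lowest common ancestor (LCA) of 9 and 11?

Tree insertion order: [2, 7, 16, 40, 49, 42, 43, 4, 39, 18, 21, 31, 11, 9]
Tree (level-order array): [2, None, 7, 4, 16, None, None, 11, 40, 9, None, 39, 49, None, None, 18, None, 42, None, None, 21, None, 43, None, 31]
In a BST, the LCA of p=9, q=11 is the first node v on the
root-to-leaf path with p <= v <= q (go left if both < v, right if both > v).
Walk from root:
  at 2: both 9 and 11 > 2, go right
  at 7: both 9 and 11 > 7, go right
  at 16: both 9 and 11 < 16, go left
  at 11: 9 <= 11 <= 11, this is the LCA
LCA = 11


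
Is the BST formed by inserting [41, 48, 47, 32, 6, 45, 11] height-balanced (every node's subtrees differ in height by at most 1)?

Tree (level-order array): [41, 32, 48, 6, None, 47, None, None, 11, 45]
Definition: a tree is height-balanced if, at every node, |h(left) - h(right)| <= 1 (empty subtree has height -1).
Bottom-up per-node check:
  node 11: h_left=-1, h_right=-1, diff=0 [OK], height=0
  node 6: h_left=-1, h_right=0, diff=1 [OK], height=1
  node 32: h_left=1, h_right=-1, diff=2 [FAIL (|1--1|=2 > 1)], height=2
  node 45: h_left=-1, h_right=-1, diff=0 [OK], height=0
  node 47: h_left=0, h_right=-1, diff=1 [OK], height=1
  node 48: h_left=1, h_right=-1, diff=2 [FAIL (|1--1|=2 > 1)], height=2
  node 41: h_left=2, h_right=2, diff=0 [OK], height=3
Node 32 violates the condition: |1 - -1| = 2 > 1.
Result: Not balanced


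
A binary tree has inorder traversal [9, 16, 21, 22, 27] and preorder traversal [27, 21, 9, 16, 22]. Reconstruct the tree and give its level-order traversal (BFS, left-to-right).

Inorder:  [9, 16, 21, 22, 27]
Preorder: [27, 21, 9, 16, 22]
Algorithm: preorder visits root first, so consume preorder in order;
for each root, split the current inorder slice at that value into
left-subtree inorder and right-subtree inorder, then recurse.
Recursive splits:
  root=27; inorder splits into left=[9, 16, 21, 22], right=[]
  root=21; inorder splits into left=[9, 16], right=[22]
  root=9; inorder splits into left=[], right=[16]
  root=16; inorder splits into left=[], right=[]
  root=22; inorder splits into left=[], right=[]
Reconstructed level-order: [27, 21, 9, 22, 16]


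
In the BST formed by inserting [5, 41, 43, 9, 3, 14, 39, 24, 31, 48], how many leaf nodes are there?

Tree built from: [5, 41, 43, 9, 3, 14, 39, 24, 31, 48]
Tree (level-order array): [5, 3, 41, None, None, 9, 43, None, 14, None, 48, None, 39, None, None, 24, None, None, 31]
Rule: A leaf has 0 children.
Per-node child counts:
  node 5: 2 child(ren)
  node 3: 0 child(ren)
  node 41: 2 child(ren)
  node 9: 1 child(ren)
  node 14: 1 child(ren)
  node 39: 1 child(ren)
  node 24: 1 child(ren)
  node 31: 0 child(ren)
  node 43: 1 child(ren)
  node 48: 0 child(ren)
Matching nodes: [3, 31, 48]
Count of leaf nodes: 3


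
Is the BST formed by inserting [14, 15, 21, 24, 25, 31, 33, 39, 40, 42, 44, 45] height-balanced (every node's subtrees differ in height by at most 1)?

Tree (level-order array): [14, None, 15, None, 21, None, 24, None, 25, None, 31, None, 33, None, 39, None, 40, None, 42, None, 44, None, 45]
Definition: a tree is height-balanced if, at every node, |h(left) - h(right)| <= 1 (empty subtree has height -1).
Bottom-up per-node check:
  node 45: h_left=-1, h_right=-1, diff=0 [OK], height=0
  node 44: h_left=-1, h_right=0, diff=1 [OK], height=1
  node 42: h_left=-1, h_right=1, diff=2 [FAIL (|-1-1|=2 > 1)], height=2
  node 40: h_left=-1, h_right=2, diff=3 [FAIL (|-1-2|=3 > 1)], height=3
  node 39: h_left=-1, h_right=3, diff=4 [FAIL (|-1-3|=4 > 1)], height=4
  node 33: h_left=-1, h_right=4, diff=5 [FAIL (|-1-4|=5 > 1)], height=5
  node 31: h_left=-1, h_right=5, diff=6 [FAIL (|-1-5|=6 > 1)], height=6
  node 25: h_left=-1, h_right=6, diff=7 [FAIL (|-1-6|=7 > 1)], height=7
  node 24: h_left=-1, h_right=7, diff=8 [FAIL (|-1-7|=8 > 1)], height=8
  node 21: h_left=-1, h_right=8, diff=9 [FAIL (|-1-8|=9 > 1)], height=9
  node 15: h_left=-1, h_right=9, diff=10 [FAIL (|-1-9|=10 > 1)], height=10
  node 14: h_left=-1, h_right=10, diff=11 [FAIL (|-1-10|=11 > 1)], height=11
Node 42 violates the condition: |-1 - 1| = 2 > 1.
Result: Not balanced


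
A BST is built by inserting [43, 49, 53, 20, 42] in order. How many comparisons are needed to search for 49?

Search path for 49: 43 -> 49
Found: True
Comparisons: 2


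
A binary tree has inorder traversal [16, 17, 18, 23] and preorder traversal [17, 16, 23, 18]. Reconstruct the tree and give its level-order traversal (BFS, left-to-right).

Inorder:  [16, 17, 18, 23]
Preorder: [17, 16, 23, 18]
Algorithm: preorder visits root first, so consume preorder in order;
for each root, split the current inorder slice at that value into
left-subtree inorder and right-subtree inorder, then recurse.
Recursive splits:
  root=17; inorder splits into left=[16], right=[18, 23]
  root=16; inorder splits into left=[], right=[]
  root=23; inorder splits into left=[18], right=[]
  root=18; inorder splits into left=[], right=[]
Reconstructed level-order: [17, 16, 23, 18]


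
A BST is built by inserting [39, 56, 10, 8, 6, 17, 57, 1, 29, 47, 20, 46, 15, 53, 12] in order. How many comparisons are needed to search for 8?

Search path for 8: 39 -> 10 -> 8
Found: True
Comparisons: 3


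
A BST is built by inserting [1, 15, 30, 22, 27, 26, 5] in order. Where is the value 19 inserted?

Starting tree (level order): [1, None, 15, 5, 30, None, None, 22, None, None, 27, 26]
Insertion path: 1 -> 15 -> 30 -> 22
Result: insert 19 as left child of 22
Final tree (level order): [1, None, 15, 5, 30, None, None, 22, None, 19, 27, None, None, 26]


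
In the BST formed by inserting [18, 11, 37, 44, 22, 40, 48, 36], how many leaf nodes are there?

Tree built from: [18, 11, 37, 44, 22, 40, 48, 36]
Tree (level-order array): [18, 11, 37, None, None, 22, 44, None, 36, 40, 48]
Rule: A leaf has 0 children.
Per-node child counts:
  node 18: 2 child(ren)
  node 11: 0 child(ren)
  node 37: 2 child(ren)
  node 22: 1 child(ren)
  node 36: 0 child(ren)
  node 44: 2 child(ren)
  node 40: 0 child(ren)
  node 48: 0 child(ren)
Matching nodes: [11, 36, 40, 48]
Count of leaf nodes: 4


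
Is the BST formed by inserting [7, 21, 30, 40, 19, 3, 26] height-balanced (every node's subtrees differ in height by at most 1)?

Tree (level-order array): [7, 3, 21, None, None, 19, 30, None, None, 26, 40]
Definition: a tree is height-balanced if, at every node, |h(left) - h(right)| <= 1 (empty subtree has height -1).
Bottom-up per-node check:
  node 3: h_left=-1, h_right=-1, diff=0 [OK], height=0
  node 19: h_left=-1, h_right=-1, diff=0 [OK], height=0
  node 26: h_left=-1, h_right=-1, diff=0 [OK], height=0
  node 40: h_left=-1, h_right=-1, diff=0 [OK], height=0
  node 30: h_left=0, h_right=0, diff=0 [OK], height=1
  node 21: h_left=0, h_right=1, diff=1 [OK], height=2
  node 7: h_left=0, h_right=2, diff=2 [FAIL (|0-2|=2 > 1)], height=3
Node 7 violates the condition: |0 - 2| = 2 > 1.
Result: Not balanced


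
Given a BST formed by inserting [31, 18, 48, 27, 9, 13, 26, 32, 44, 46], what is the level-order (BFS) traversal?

Tree insertion order: [31, 18, 48, 27, 9, 13, 26, 32, 44, 46]
Tree (level-order array): [31, 18, 48, 9, 27, 32, None, None, 13, 26, None, None, 44, None, None, None, None, None, 46]
BFS from the root, enqueuing left then right child of each popped node:
  queue [31] -> pop 31, enqueue [18, 48], visited so far: [31]
  queue [18, 48] -> pop 18, enqueue [9, 27], visited so far: [31, 18]
  queue [48, 9, 27] -> pop 48, enqueue [32], visited so far: [31, 18, 48]
  queue [9, 27, 32] -> pop 9, enqueue [13], visited so far: [31, 18, 48, 9]
  queue [27, 32, 13] -> pop 27, enqueue [26], visited so far: [31, 18, 48, 9, 27]
  queue [32, 13, 26] -> pop 32, enqueue [44], visited so far: [31, 18, 48, 9, 27, 32]
  queue [13, 26, 44] -> pop 13, enqueue [none], visited so far: [31, 18, 48, 9, 27, 32, 13]
  queue [26, 44] -> pop 26, enqueue [none], visited so far: [31, 18, 48, 9, 27, 32, 13, 26]
  queue [44] -> pop 44, enqueue [46], visited so far: [31, 18, 48, 9, 27, 32, 13, 26, 44]
  queue [46] -> pop 46, enqueue [none], visited so far: [31, 18, 48, 9, 27, 32, 13, 26, 44, 46]
Result: [31, 18, 48, 9, 27, 32, 13, 26, 44, 46]


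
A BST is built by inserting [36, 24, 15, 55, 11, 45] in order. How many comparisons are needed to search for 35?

Search path for 35: 36 -> 24
Found: False
Comparisons: 2


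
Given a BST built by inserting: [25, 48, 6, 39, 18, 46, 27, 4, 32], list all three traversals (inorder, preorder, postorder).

Tree insertion order: [25, 48, 6, 39, 18, 46, 27, 4, 32]
Tree (level-order array): [25, 6, 48, 4, 18, 39, None, None, None, None, None, 27, 46, None, 32]
Inorder (L, root, R): [4, 6, 18, 25, 27, 32, 39, 46, 48]
Preorder (root, L, R): [25, 6, 4, 18, 48, 39, 27, 32, 46]
Postorder (L, R, root): [4, 18, 6, 32, 27, 46, 39, 48, 25]


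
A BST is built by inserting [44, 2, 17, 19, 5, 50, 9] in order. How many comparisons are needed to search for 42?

Search path for 42: 44 -> 2 -> 17 -> 19
Found: False
Comparisons: 4


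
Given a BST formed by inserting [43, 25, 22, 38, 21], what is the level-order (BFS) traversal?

Tree insertion order: [43, 25, 22, 38, 21]
Tree (level-order array): [43, 25, None, 22, 38, 21]
BFS from the root, enqueuing left then right child of each popped node:
  queue [43] -> pop 43, enqueue [25], visited so far: [43]
  queue [25] -> pop 25, enqueue [22, 38], visited so far: [43, 25]
  queue [22, 38] -> pop 22, enqueue [21], visited so far: [43, 25, 22]
  queue [38, 21] -> pop 38, enqueue [none], visited so far: [43, 25, 22, 38]
  queue [21] -> pop 21, enqueue [none], visited so far: [43, 25, 22, 38, 21]
Result: [43, 25, 22, 38, 21]


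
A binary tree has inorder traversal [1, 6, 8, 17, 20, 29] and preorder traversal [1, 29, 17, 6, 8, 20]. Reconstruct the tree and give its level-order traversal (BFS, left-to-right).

Inorder:  [1, 6, 8, 17, 20, 29]
Preorder: [1, 29, 17, 6, 8, 20]
Algorithm: preorder visits root first, so consume preorder in order;
for each root, split the current inorder slice at that value into
left-subtree inorder and right-subtree inorder, then recurse.
Recursive splits:
  root=1; inorder splits into left=[], right=[6, 8, 17, 20, 29]
  root=29; inorder splits into left=[6, 8, 17, 20], right=[]
  root=17; inorder splits into left=[6, 8], right=[20]
  root=6; inorder splits into left=[], right=[8]
  root=8; inorder splits into left=[], right=[]
  root=20; inorder splits into left=[], right=[]
Reconstructed level-order: [1, 29, 17, 6, 20, 8]


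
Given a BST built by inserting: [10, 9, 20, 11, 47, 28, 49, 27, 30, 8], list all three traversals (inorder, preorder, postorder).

Tree insertion order: [10, 9, 20, 11, 47, 28, 49, 27, 30, 8]
Tree (level-order array): [10, 9, 20, 8, None, 11, 47, None, None, None, None, 28, 49, 27, 30]
Inorder (L, root, R): [8, 9, 10, 11, 20, 27, 28, 30, 47, 49]
Preorder (root, L, R): [10, 9, 8, 20, 11, 47, 28, 27, 30, 49]
Postorder (L, R, root): [8, 9, 11, 27, 30, 28, 49, 47, 20, 10]


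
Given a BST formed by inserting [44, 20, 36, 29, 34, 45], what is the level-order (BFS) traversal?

Tree insertion order: [44, 20, 36, 29, 34, 45]
Tree (level-order array): [44, 20, 45, None, 36, None, None, 29, None, None, 34]
BFS from the root, enqueuing left then right child of each popped node:
  queue [44] -> pop 44, enqueue [20, 45], visited so far: [44]
  queue [20, 45] -> pop 20, enqueue [36], visited so far: [44, 20]
  queue [45, 36] -> pop 45, enqueue [none], visited so far: [44, 20, 45]
  queue [36] -> pop 36, enqueue [29], visited so far: [44, 20, 45, 36]
  queue [29] -> pop 29, enqueue [34], visited so far: [44, 20, 45, 36, 29]
  queue [34] -> pop 34, enqueue [none], visited so far: [44, 20, 45, 36, 29, 34]
Result: [44, 20, 45, 36, 29, 34]


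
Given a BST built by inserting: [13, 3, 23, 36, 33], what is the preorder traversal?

Tree insertion order: [13, 3, 23, 36, 33]
Tree (level-order array): [13, 3, 23, None, None, None, 36, 33]
Preorder traversal: [13, 3, 23, 36, 33]


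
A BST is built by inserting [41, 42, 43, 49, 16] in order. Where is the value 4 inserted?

Starting tree (level order): [41, 16, 42, None, None, None, 43, None, 49]
Insertion path: 41 -> 16
Result: insert 4 as left child of 16
Final tree (level order): [41, 16, 42, 4, None, None, 43, None, None, None, 49]


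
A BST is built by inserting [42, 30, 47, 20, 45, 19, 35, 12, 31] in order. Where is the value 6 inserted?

Starting tree (level order): [42, 30, 47, 20, 35, 45, None, 19, None, 31, None, None, None, 12]
Insertion path: 42 -> 30 -> 20 -> 19 -> 12
Result: insert 6 as left child of 12
Final tree (level order): [42, 30, 47, 20, 35, 45, None, 19, None, 31, None, None, None, 12, None, None, None, 6]


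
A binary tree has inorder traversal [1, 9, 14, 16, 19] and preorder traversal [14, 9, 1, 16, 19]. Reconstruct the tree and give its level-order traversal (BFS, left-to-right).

Inorder:  [1, 9, 14, 16, 19]
Preorder: [14, 9, 1, 16, 19]
Algorithm: preorder visits root first, so consume preorder in order;
for each root, split the current inorder slice at that value into
left-subtree inorder and right-subtree inorder, then recurse.
Recursive splits:
  root=14; inorder splits into left=[1, 9], right=[16, 19]
  root=9; inorder splits into left=[1], right=[]
  root=1; inorder splits into left=[], right=[]
  root=16; inorder splits into left=[], right=[19]
  root=19; inorder splits into left=[], right=[]
Reconstructed level-order: [14, 9, 16, 1, 19]


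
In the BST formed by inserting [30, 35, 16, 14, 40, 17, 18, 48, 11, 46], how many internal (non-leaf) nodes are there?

Tree built from: [30, 35, 16, 14, 40, 17, 18, 48, 11, 46]
Tree (level-order array): [30, 16, 35, 14, 17, None, 40, 11, None, None, 18, None, 48, None, None, None, None, 46]
Rule: An internal node has at least one child.
Per-node child counts:
  node 30: 2 child(ren)
  node 16: 2 child(ren)
  node 14: 1 child(ren)
  node 11: 0 child(ren)
  node 17: 1 child(ren)
  node 18: 0 child(ren)
  node 35: 1 child(ren)
  node 40: 1 child(ren)
  node 48: 1 child(ren)
  node 46: 0 child(ren)
Matching nodes: [30, 16, 14, 17, 35, 40, 48]
Count of internal (non-leaf) nodes: 7


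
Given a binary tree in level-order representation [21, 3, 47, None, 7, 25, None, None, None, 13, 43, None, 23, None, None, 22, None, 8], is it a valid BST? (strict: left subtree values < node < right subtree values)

Level-order array: [21, 3, 47, None, 7, 25, None, None, None, 13, 43, None, 23, None, None, 22, None, 8]
Validate using subtree bounds (lo, hi): at each node, require lo < value < hi,
then recurse left with hi=value and right with lo=value.
Preorder trace (stopping at first violation):
  at node 21 with bounds (-inf, +inf): OK
  at node 3 with bounds (-inf, 21): OK
  at node 7 with bounds (3, 21): OK
  at node 47 with bounds (21, +inf): OK
  at node 25 with bounds (21, 47): OK
  at node 13 with bounds (21, 25): VIOLATION
Node 13 violates its bound: not (21 < 13 < 25).
Result: Not a valid BST


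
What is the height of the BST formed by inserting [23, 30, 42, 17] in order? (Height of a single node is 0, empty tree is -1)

Insertion order: [23, 30, 42, 17]
Tree (level-order array): [23, 17, 30, None, None, None, 42]
Compute height bottom-up (empty subtree = -1):
  height(17) = 1 + max(-1, -1) = 0
  height(42) = 1 + max(-1, -1) = 0
  height(30) = 1 + max(-1, 0) = 1
  height(23) = 1 + max(0, 1) = 2
Height = 2


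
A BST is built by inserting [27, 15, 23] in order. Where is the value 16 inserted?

Starting tree (level order): [27, 15, None, None, 23]
Insertion path: 27 -> 15 -> 23
Result: insert 16 as left child of 23
Final tree (level order): [27, 15, None, None, 23, 16]


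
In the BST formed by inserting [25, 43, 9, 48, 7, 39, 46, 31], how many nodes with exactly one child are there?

Tree built from: [25, 43, 9, 48, 7, 39, 46, 31]
Tree (level-order array): [25, 9, 43, 7, None, 39, 48, None, None, 31, None, 46]
Rule: These are nodes with exactly 1 non-null child.
Per-node child counts:
  node 25: 2 child(ren)
  node 9: 1 child(ren)
  node 7: 0 child(ren)
  node 43: 2 child(ren)
  node 39: 1 child(ren)
  node 31: 0 child(ren)
  node 48: 1 child(ren)
  node 46: 0 child(ren)
Matching nodes: [9, 39, 48]
Count of nodes with exactly one child: 3


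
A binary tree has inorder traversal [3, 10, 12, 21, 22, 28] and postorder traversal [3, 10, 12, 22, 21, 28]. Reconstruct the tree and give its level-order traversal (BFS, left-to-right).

Inorder:   [3, 10, 12, 21, 22, 28]
Postorder: [3, 10, 12, 22, 21, 28]
Algorithm: postorder visits root last, so walk postorder right-to-left;
each value is the root of the current inorder slice — split it at that
value, recurse on the right subtree first, then the left.
Recursive splits:
  root=28; inorder splits into left=[3, 10, 12, 21, 22], right=[]
  root=21; inorder splits into left=[3, 10, 12], right=[22]
  root=22; inorder splits into left=[], right=[]
  root=12; inorder splits into left=[3, 10], right=[]
  root=10; inorder splits into left=[3], right=[]
  root=3; inorder splits into left=[], right=[]
Reconstructed level-order: [28, 21, 12, 22, 10, 3]


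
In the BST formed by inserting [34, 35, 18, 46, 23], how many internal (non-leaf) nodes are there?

Tree built from: [34, 35, 18, 46, 23]
Tree (level-order array): [34, 18, 35, None, 23, None, 46]
Rule: An internal node has at least one child.
Per-node child counts:
  node 34: 2 child(ren)
  node 18: 1 child(ren)
  node 23: 0 child(ren)
  node 35: 1 child(ren)
  node 46: 0 child(ren)
Matching nodes: [34, 18, 35]
Count of internal (non-leaf) nodes: 3


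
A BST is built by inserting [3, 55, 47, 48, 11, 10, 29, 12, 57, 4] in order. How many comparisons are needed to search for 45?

Search path for 45: 3 -> 55 -> 47 -> 11 -> 29
Found: False
Comparisons: 5


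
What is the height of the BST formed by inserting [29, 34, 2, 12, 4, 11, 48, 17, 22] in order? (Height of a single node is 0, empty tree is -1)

Insertion order: [29, 34, 2, 12, 4, 11, 48, 17, 22]
Tree (level-order array): [29, 2, 34, None, 12, None, 48, 4, 17, None, None, None, 11, None, 22]
Compute height bottom-up (empty subtree = -1):
  height(11) = 1 + max(-1, -1) = 0
  height(4) = 1 + max(-1, 0) = 1
  height(22) = 1 + max(-1, -1) = 0
  height(17) = 1 + max(-1, 0) = 1
  height(12) = 1 + max(1, 1) = 2
  height(2) = 1 + max(-1, 2) = 3
  height(48) = 1 + max(-1, -1) = 0
  height(34) = 1 + max(-1, 0) = 1
  height(29) = 1 + max(3, 1) = 4
Height = 4


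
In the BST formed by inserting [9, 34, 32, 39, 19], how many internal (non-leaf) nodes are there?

Tree built from: [9, 34, 32, 39, 19]
Tree (level-order array): [9, None, 34, 32, 39, 19]
Rule: An internal node has at least one child.
Per-node child counts:
  node 9: 1 child(ren)
  node 34: 2 child(ren)
  node 32: 1 child(ren)
  node 19: 0 child(ren)
  node 39: 0 child(ren)
Matching nodes: [9, 34, 32]
Count of internal (non-leaf) nodes: 3


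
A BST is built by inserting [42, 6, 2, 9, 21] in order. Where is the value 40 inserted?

Starting tree (level order): [42, 6, None, 2, 9, None, None, None, 21]
Insertion path: 42 -> 6 -> 9 -> 21
Result: insert 40 as right child of 21
Final tree (level order): [42, 6, None, 2, 9, None, None, None, 21, None, 40]


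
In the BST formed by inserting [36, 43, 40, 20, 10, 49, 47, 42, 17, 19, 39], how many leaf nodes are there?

Tree built from: [36, 43, 40, 20, 10, 49, 47, 42, 17, 19, 39]
Tree (level-order array): [36, 20, 43, 10, None, 40, 49, None, 17, 39, 42, 47, None, None, 19]
Rule: A leaf has 0 children.
Per-node child counts:
  node 36: 2 child(ren)
  node 20: 1 child(ren)
  node 10: 1 child(ren)
  node 17: 1 child(ren)
  node 19: 0 child(ren)
  node 43: 2 child(ren)
  node 40: 2 child(ren)
  node 39: 0 child(ren)
  node 42: 0 child(ren)
  node 49: 1 child(ren)
  node 47: 0 child(ren)
Matching nodes: [19, 39, 42, 47]
Count of leaf nodes: 4


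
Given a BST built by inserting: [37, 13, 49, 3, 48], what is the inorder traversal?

Tree insertion order: [37, 13, 49, 3, 48]
Tree (level-order array): [37, 13, 49, 3, None, 48]
Inorder traversal: [3, 13, 37, 48, 49]


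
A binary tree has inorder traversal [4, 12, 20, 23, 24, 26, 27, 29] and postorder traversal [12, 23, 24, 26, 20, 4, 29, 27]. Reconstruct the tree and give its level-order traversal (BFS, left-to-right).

Inorder:   [4, 12, 20, 23, 24, 26, 27, 29]
Postorder: [12, 23, 24, 26, 20, 4, 29, 27]
Algorithm: postorder visits root last, so walk postorder right-to-left;
each value is the root of the current inorder slice — split it at that
value, recurse on the right subtree first, then the left.
Recursive splits:
  root=27; inorder splits into left=[4, 12, 20, 23, 24, 26], right=[29]
  root=29; inorder splits into left=[], right=[]
  root=4; inorder splits into left=[], right=[12, 20, 23, 24, 26]
  root=20; inorder splits into left=[12], right=[23, 24, 26]
  root=26; inorder splits into left=[23, 24], right=[]
  root=24; inorder splits into left=[23], right=[]
  root=23; inorder splits into left=[], right=[]
  root=12; inorder splits into left=[], right=[]
Reconstructed level-order: [27, 4, 29, 20, 12, 26, 24, 23]


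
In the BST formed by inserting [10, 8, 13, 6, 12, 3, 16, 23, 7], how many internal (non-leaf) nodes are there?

Tree built from: [10, 8, 13, 6, 12, 3, 16, 23, 7]
Tree (level-order array): [10, 8, 13, 6, None, 12, 16, 3, 7, None, None, None, 23]
Rule: An internal node has at least one child.
Per-node child counts:
  node 10: 2 child(ren)
  node 8: 1 child(ren)
  node 6: 2 child(ren)
  node 3: 0 child(ren)
  node 7: 0 child(ren)
  node 13: 2 child(ren)
  node 12: 0 child(ren)
  node 16: 1 child(ren)
  node 23: 0 child(ren)
Matching nodes: [10, 8, 6, 13, 16]
Count of internal (non-leaf) nodes: 5


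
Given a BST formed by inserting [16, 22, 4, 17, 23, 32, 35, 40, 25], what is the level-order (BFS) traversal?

Tree insertion order: [16, 22, 4, 17, 23, 32, 35, 40, 25]
Tree (level-order array): [16, 4, 22, None, None, 17, 23, None, None, None, 32, 25, 35, None, None, None, 40]
BFS from the root, enqueuing left then right child of each popped node:
  queue [16] -> pop 16, enqueue [4, 22], visited so far: [16]
  queue [4, 22] -> pop 4, enqueue [none], visited so far: [16, 4]
  queue [22] -> pop 22, enqueue [17, 23], visited so far: [16, 4, 22]
  queue [17, 23] -> pop 17, enqueue [none], visited so far: [16, 4, 22, 17]
  queue [23] -> pop 23, enqueue [32], visited so far: [16, 4, 22, 17, 23]
  queue [32] -> pop 32, enqueue [25, 35], visited so far: [16, 4, 22, 17, 23, 32]
  queue [25, 35] -> pop 25, enqueue [none], visited so far: [16, 4, 22, 17, 23, 32, 25]
  queue [35] -> pop 35, enqueue [40], visited so far: [16, 4, 22, 17, 23, 32, 25, 35]
  queue [40] -> pop 40, enqueue [none], visited so far: [16, 4, 22, 17, 23, 32, 25, 35, 40]
Result: [16, 4, 22, 17, 23, 32, 25, 35, 40]


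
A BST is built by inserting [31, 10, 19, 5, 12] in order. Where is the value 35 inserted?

Starting tree (level order): [31, 10, None, 5, 19, None, None, 12]
Insertion path: 31
Result: insert 35 as right child of 31
Final tree (level order): [31, 10, 35, 5, 19, None, None, None, None, 12]


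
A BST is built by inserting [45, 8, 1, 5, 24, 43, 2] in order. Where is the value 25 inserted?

Starting tree (level order): [45, 8, None, 1, 24, None, 5, None, 43, 2]
Insertion path: 45 -> 8 -> 24 -> 43
Result: insert 25 as left child of 43
Final tree (level order): [45, 8, None, 1, 24, None, 5, None, 43, 2, None, 25]


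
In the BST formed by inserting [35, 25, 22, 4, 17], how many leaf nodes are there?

Tree built from: [35, 25, 22, 4, 17]
Tree (level-order array): [35, 25, None, 22, None, 4, None, None, 17]
Rule: A leaf has 0 children.
Per-node child counts:
  node 35: 1 child(ren)
  node 25: 1 child(ren)
  node 22: 1 child(ren)
  node 4: 1 child(ren)
  node 17: 0 child(ren)
Matching nodes: [17]
Count of leaf nodes: 1


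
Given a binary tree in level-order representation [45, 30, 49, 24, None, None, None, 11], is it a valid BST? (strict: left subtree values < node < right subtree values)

Level-order array: [45, 30, 49, 24, None, None, None, 11]
Validate using subtree bounds (lo, hi): at each node, require lo < value < hi,
then recurse left with hi=value and right with lo=value.
Preorder trace (stopping at first violation):
  at node 45 with bounds (-inf, +inf): OK
  at node 30 with bounds (-inf, 45): OK
  at node 24 with bounds (-inf, 30): OK
  at node 11 with bounds (-inf, 24): OK
  at node 49 with bounds (45, +inf): OK
No violation found at any node.
Result: Valid BST


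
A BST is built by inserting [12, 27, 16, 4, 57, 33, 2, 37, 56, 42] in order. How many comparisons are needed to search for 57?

Search path for 57: 12 -> 27 -> 57
Found: True
Comparisons: 3


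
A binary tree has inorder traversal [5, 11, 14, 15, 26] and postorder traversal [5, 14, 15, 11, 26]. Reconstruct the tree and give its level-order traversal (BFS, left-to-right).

Inorder:   [5, 11, 14, 15, 26]
Postorder: [5, 14, 15, 11, 26]
Algorithm: postorder visits root last, so walk postorder right-to-left;
each value is the root of the current inorder slice — split it at that
value, recurse on the right subtree first, then the left.
Recursive splits:
  root=26; inorder splits into left=[5, 11, 14, 15], right=[]
  root=11; inorder splits into left=[5], right=[14, 15]
  root=15; inorder splits into left=[14], right=[]
  root=14; inorder splits into left=[], right=[]
  root=5; inorder splits into left=[], right=[]
Reconstructed level-order: [26, 11, 5, 15, 14]


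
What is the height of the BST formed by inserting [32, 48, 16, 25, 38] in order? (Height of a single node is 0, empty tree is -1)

Insertion order: [32, 48, 16, 25, 38]
Tree (level-order array): [32, 16, 48, None, 25, 38]
Compute height bottom-up (empty subtree = -1):
  height(25) = 1 + max(-1, -1) = 0
  height(16) = 1 + max(-1, 0) = 1
  height(38) = 1 + max(-1, -1) = 0
  height(48) = 1 + max(0, -1) = 1
  height(32) = 1 + max(1, 1) = 2
Height = 2


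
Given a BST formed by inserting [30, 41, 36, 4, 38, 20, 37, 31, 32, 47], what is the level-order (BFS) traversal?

Tree insertion order: [30, 41, 36, 4, 38, 20, 37, 31, 32, 47]
Tree (level-order array): [30, 4, 41, None, 20, 36, 47, None, None, 31, 38, None, None, None, 32, 37]
BFS from the root, enqueuing left then right child of each popped node:
  queue [30] -> pop 30, enqueue [4, 41], visited so far: [30]
  queue [4, 41] -> pop 4, enqueue [20], visited so far: [30, 4]
  queue [41, 20] -> pop 41, enqueue [36, 47], visited so far: [30, 4, 41]
  queue [20, 36, 47] -> pop 20, enqueue [none], visited so far: [30, 4, 41, 20]
  queue [36, 47] -> pop 36, enqueue [31, 38], visited so far: [30, 4, 41, 20, 36]
  queue [47, 31, 38] -> pop 47, enqueue [none], visited so far: [30, 4, 41, 20, 36, 47]
  queue [31, 38] -> pop 31, enqueue [32], visited so far: [30, 4, 41, 20, 36, 47, 31]
  queue [38, 32] -> pop 38, enqueue [37], visited so far: [30, 4, 41, 20, 36, 47, 31, 38]
  queue [32, 37] -> pop 32, enqueue [none], visited so far: [30, 4, 41, 20, 36, 47, 31, 38, 32]
  queue [37] -> pop 37, enqueue [none], visited so far: [30, 4, 41, 20, 36, 47, 31, 38, 32, 37]
Result: [30, 4, 41, 20, 36, 47, 31, 38, 32, 37]


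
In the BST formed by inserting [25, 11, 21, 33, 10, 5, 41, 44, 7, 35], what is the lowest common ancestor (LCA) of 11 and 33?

Tree insertion order: [25, 11, 21, 33, 10, 5, 41, 44, 7, 35]
Tree (level-order array): [25, 11, 33, 10, 21, None, 41, 5, None, None, None, 35, 44, None, 7]
In a BST, the LCA of p=11, q=33 is the first node v on the
root-to-leaf path with p <= v <= q (go left if both < v, right if both > v).
Walk from root:
  at 25: 11 <= 25 <= 33, this is the LCA
LCA = 25


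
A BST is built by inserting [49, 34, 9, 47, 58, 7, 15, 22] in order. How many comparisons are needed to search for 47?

Search path for 47: 49 -> 34 -> 47
Found: True
Comparisons: 3


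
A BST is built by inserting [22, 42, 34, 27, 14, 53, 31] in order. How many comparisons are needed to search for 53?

Search path for 53: 22 -> 42 -> 53
Found: True
Comparisons: 3


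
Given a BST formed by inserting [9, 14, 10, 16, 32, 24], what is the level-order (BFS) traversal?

Tree insertion order: [9, 14, 10, 16, 32, 24]
Tree (level-order array): [9, None, 14, 10, 16, None, None, None, 32, 24]
BFS from the root, enqueuing left then right child of each popped node:
  queue [9] -> pop 9, enqueue [14], visited so far: [9]
  queue [14] -> pop 14, enqueue [10, 16], visited so far: [9, 14]
  queue [10, 16] -> pop 10, enqueue [none], visited so far: [9, 14, 10]
  queue [16] -> pop 16, enqueue [32], visited so far: [9, 14, 10, 16]
  queue [32] -> pop 32, enqueue [24], visited so far: [9, 14, 10, 16, 32]
  queue [24] -> pop 24, enqueue [none], visited so far: [9, 14, 10, 16, 32, 24]
Result: [9, 14, 10, 16, 32, 24]


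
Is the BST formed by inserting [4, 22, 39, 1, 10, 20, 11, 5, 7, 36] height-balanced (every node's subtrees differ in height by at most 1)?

Tree (level-order array): [4, 1, 22, None, None, 10, 39, 5, 20, 36, None, None, 7, 11]
Definition: a tree is height-balanced if, at every node, |h(left) - h(right)| <= 1 (empty subtree has height -1).
Bottom-up per-node check:
  node 1: h_left=-1, h_right=-1, diff=0 [OK], height=0
  node 7: h_left=-1, h_right=-1, diff=0 [OK], height=0
  node 5: h_left=-1, h_right=0, diff=1 [OK], height=1
  node 11: h_left=-1, h_right=-1, diff=0 [OK], height=0
  node 20: h_left=0, h_right=-1, diff=1 [OK], height=1
  node 10: h_left=1, h_right=1, diff=0 [OK], height=2
  node 36: h_left=-1, h_right=-1, diff=0 [OK], height=0
  node 39: h_left=0, h_right=-1, diff=1 [OK], height=1
  node 22: h_left=2, h_right=1, diff=1 [OK], height=3
  node 4: h_left=0, h_right=3, diff=3 [FAIL (|0-3|=3 > 1)], height=4
Node 4 violates the condition: |0 - 3| = 3 > 1.
Result: Not balanced
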